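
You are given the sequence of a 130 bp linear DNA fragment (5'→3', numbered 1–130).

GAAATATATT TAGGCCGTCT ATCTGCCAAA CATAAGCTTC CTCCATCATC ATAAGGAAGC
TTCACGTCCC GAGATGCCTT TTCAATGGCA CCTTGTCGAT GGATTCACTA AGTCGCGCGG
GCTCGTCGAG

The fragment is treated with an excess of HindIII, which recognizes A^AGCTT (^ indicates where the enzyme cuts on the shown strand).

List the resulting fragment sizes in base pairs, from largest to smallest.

HindIII sites (AAGCTT) start at positions 34, 57.
HindIII cuts after the first base of each site, so after positions 34, 57.
Linear molecule, 2 cuts → 3 fragments:
  1–34 → 34 bp
  35–57 → 23 bp
  58–130 → 73 bp
Sorted largest to smallest: 73, 34, 23 bp.

73, 34, 23 bp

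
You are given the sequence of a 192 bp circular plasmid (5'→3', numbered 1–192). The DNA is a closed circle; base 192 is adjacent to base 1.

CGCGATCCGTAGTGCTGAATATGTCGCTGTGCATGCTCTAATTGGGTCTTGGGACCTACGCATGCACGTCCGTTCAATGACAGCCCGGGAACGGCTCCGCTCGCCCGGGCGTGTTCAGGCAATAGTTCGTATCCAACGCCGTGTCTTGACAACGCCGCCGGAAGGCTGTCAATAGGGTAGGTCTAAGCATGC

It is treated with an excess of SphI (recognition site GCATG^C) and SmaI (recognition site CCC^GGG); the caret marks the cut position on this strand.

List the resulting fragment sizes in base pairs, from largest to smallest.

85, 36, 29, 22, 20 bp

SphI sites (GCATGC) start at positions 31, 60, 187.
SphI cuts after base 5 of each site (before the last base), so after positions 35, 64, 191.
SmaI sites (CCCGGG) start at positions 84, 104.
SmaI cuts after base 3 of each site, so after positions 86, 106.
Combined cut positions: 35, 64, 86, 106, 191.
Circular molecule, 5 cuts → 5 fragments:
  36–64 → 29 bp
  65–86 → 22 bp
  87–106 → 20 bp
  107–191 → 85 bp
  192–192 then 1–35 → 1 + 35 = 36 bp
Sorted largest to smallest: 85, 36, 29, 22, 20 bp.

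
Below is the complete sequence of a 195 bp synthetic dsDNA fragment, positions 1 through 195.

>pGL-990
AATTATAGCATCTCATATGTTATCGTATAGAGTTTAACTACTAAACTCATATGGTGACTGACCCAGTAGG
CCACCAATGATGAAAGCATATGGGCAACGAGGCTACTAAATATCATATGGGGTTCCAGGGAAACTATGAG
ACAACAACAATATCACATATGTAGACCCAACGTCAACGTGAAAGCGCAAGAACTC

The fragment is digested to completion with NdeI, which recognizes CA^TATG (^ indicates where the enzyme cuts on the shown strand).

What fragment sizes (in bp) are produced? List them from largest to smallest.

42, 39, 38, 34, 27, 15 bp

NdeI sites (CATATG) start at positions 14, 48, 87, 114, 156.
NdeI cuts after base 2 of each site, so after positions 15, 49, 88, 115, 157.
Linear molecule, 5 cuts → 6 fragments:
  1–15 → 15 bp
  16–49 → 34 bp
  50–88 → 39 bp
  89–115 → 27 bp
  116–157 → 42 bp
  158–195 → 38 bp
Sorted largest to smallest: 42, 39, 38, 34, 27, 15 bp.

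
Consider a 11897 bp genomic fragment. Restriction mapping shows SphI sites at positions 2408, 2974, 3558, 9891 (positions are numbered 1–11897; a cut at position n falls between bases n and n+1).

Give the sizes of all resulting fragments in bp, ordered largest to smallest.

6333, 2408, 2006, 584, 566 bp

Linear molecule, 4 cuts → 5 fragments:
  2408 − 0 = 2408 bp
  2974 − 2408 = 566 bp
  3558 − 2974 = 584 bp
  9891 − 3558 = 6333 bp
  11897 − 9891 = 2006 bp
Sorted largest to smallest: 6333, 2408, 2006, 584, 566 bp.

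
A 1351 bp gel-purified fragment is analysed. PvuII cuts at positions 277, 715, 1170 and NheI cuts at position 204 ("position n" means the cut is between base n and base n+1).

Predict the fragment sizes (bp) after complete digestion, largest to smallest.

455, 438, 204, 181, 73 bp

Combined cut positions (sorted): 204, 277, 715, 1170.
Linear molecule, 4 cuts → 5 fragments:
  204 − 0 = 204 bp
  277 − 204 = 73 bp
  715 − 277 = 438 bp
  1170 − 715 = 455 bp
  1351 − 1170 = 181 bp
Sorted largest to smallest: 455, 438, 204, 181, 73 bp.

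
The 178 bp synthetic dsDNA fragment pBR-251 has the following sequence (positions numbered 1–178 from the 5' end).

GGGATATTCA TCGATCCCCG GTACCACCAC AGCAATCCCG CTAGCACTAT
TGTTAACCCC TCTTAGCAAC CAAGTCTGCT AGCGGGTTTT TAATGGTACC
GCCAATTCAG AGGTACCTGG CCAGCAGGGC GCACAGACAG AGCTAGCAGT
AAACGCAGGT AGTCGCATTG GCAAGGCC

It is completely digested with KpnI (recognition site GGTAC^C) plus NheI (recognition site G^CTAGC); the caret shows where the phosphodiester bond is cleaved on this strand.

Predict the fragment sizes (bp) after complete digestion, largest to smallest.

38, 36, 26, 24, 21, 17, 16 bp

KpnI sites (GGTACC) start at positions 20, 95, 112.
KpnI cuts after base 5 of each site (before the last base), so after positions 24, 99, 116.
NheI sites (GCTAGC) start at positions 40, 78, 142.
NheI cuts after the first base of each site, so after positions 40, 78, 142.
Combined cut positions: 24, 40, 78, 99, 116, 142.
Linear molecule, 6 cuts → 7 fragments:
  1–24 → 24 bp
  25–40 → 16 bp
  41–78 → 38 bp
  79–99 → 21 bp
  100–116 → 17 bp
  117–142 → 26 bp
  143–178 → 36 bp
Sorted largest to smallest: 38, 36, 26, 24, 21, 17, 16 bp.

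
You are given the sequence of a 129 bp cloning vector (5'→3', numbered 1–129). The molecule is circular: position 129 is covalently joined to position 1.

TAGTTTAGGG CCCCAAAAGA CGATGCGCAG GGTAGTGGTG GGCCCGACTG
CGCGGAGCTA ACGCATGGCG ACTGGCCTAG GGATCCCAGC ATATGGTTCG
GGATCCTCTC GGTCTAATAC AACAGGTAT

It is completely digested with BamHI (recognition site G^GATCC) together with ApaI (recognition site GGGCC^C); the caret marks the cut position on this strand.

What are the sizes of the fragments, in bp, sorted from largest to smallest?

40, 37, 32, 20 bp

BamHI sites (GGATCC) start at positions 81, 101.
BamHI cuts after the first base of each site, so after positions 81, 101.
ApaI sites (GGGCCC) start at positions 8, 40.
ApaI cuts after base 5 of each site (before the last base), so after positions 12, 44.
Combined cut positions: 12, 44, 81, 101.
Circular molecule, 4 cuts → 4 fragments:
  13–44 → 32 bp
  45–81 → 37 bp
  82–101 → 20 bp
  102–129 then 1–12 → 28 + 12 = 40 bp
Sorted largest to smallest: 40, 37, 32, 20 bp.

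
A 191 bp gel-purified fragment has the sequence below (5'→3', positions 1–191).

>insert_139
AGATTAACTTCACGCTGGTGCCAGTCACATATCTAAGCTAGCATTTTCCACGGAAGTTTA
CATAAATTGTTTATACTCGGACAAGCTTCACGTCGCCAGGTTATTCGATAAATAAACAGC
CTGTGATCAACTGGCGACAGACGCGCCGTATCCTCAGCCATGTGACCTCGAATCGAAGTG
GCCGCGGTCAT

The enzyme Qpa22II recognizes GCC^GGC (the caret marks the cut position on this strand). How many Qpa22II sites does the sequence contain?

No occurrence of GCCGGC is present in the sequence.
Qpa22II does not cut: 0 sites.

0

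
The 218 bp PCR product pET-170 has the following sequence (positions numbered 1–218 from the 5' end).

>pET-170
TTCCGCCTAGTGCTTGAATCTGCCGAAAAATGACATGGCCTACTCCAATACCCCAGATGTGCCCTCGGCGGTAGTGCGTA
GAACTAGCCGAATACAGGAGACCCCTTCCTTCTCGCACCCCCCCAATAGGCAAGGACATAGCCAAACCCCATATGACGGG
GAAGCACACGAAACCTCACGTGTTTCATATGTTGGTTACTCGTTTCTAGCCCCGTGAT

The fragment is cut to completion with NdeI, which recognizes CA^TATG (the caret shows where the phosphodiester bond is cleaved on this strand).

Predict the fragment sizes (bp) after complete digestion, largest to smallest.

151, 36, 31 bp

NdeI sites (CATATG) start at positions 150, 186.
NdeI cuts after base 2 of each site, so after positions 151, 187.
Linear molecule, 2 cuts → 3 fragments:
  1–151 → 151 bp
  152–187 → 36 bp
  188–218 → 31 bp
Sorted largest to smallest: 151, 36, 31 bp.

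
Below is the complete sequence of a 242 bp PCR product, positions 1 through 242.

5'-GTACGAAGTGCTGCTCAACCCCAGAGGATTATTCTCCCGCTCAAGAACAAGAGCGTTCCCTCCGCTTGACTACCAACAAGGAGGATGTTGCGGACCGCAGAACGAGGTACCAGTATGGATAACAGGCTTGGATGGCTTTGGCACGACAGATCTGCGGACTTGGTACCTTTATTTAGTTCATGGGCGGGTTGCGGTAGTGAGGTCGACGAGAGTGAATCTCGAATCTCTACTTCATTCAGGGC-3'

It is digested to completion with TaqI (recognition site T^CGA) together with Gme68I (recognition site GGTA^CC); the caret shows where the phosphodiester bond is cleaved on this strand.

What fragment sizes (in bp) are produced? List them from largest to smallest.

109, 56, 38, 23, 16 bp

TaqI sites (TCGA) start at positions 203, 219.
TaqI cuts after the first base of each site, so after positions 203, 219.
Gme68I sites (GGTACC) start at positions 106, 162.
Gme68I cuts after base 4 of each site, so after positions 109, 165.
Combined cut positions: 109, 165, 203, 219.
Linear molecule, 4 cuts → 5 fragments:
  1–109 → 109 bp
  110–165 → 56 bp
  166–203 → 38 bp
  204–219 → 16 bp
  220–242 → 23 bp
Sorted largest to smallest: 109, 56, 38, 23, 16 bp.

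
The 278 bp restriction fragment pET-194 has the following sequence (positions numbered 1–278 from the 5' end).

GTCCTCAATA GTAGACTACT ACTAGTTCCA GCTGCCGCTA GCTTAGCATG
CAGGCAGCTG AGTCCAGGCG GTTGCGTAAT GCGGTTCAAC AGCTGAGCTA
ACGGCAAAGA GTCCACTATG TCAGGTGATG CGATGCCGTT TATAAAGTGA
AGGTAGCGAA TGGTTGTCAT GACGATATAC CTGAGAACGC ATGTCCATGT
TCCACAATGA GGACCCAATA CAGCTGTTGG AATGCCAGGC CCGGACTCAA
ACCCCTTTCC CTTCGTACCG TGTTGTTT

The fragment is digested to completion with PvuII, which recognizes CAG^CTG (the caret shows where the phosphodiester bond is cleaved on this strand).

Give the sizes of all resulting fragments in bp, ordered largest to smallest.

PvuII sites (CAGCTG) start at positions 29, 55, 90, 221.
PvuII cuts after base 3 of each site, so after positions 31, 57, 92, 223.
Linear molecule, 4 cuts → 5 fragments:
  1–31 → 31 bp
  32–57 → 26 bp
  58–92 → 35 bp
  93–223 → 131 bp
  224–278 → 55 bp
Sorted largest to smallest: 131, 55, 35, 31, 26 bp.

131, 55, 35, 31, 26 bp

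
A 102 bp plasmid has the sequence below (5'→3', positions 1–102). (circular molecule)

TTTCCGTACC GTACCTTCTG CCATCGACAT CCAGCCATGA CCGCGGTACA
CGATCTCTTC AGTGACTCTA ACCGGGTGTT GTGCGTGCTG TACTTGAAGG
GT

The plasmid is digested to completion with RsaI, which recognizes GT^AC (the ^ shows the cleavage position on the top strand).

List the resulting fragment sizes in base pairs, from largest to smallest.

RsaI sites (GTAC) start at positions 6, 11, 46, 90.
RsaI cuts after base 2 of each site, so after positions 7, 12, 47, 91.
Circular molecule, 4 cuts → 4 fragments:
  8–12 → 5 bp
  13–47 → 35 bp
  48–91 → 44 bp
  92–102 then 1–7 → 11 + 7 = 18 bp
Sorted largest to smallest: 44, 35, 18, 5 bp.

44, 35, 18, 5 bp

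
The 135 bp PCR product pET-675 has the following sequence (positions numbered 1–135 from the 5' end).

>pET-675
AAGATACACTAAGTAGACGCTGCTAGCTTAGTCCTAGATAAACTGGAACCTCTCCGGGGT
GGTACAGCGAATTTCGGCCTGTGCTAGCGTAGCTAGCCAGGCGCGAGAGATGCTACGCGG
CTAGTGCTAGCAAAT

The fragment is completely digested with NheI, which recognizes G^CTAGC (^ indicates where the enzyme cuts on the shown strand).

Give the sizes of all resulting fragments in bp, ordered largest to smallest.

61, 34, 22, 9, 9 bp

NheI sites (GCTAGC) start at positions 22, 83, 92, 126.
NheI cuts after the first base of each site, so after positions 22, 83, 92, 126.
Linear molecule, 4 cuts → 5 fragments:
  1–22 → 22 bp
  23–83 → 61 bp
  84–92 → 9 bp
  93–126 → 34 bp
  127–135 → 9 bp
Sorted largest to smallest: 61, 34, 22, 9, 9 bp.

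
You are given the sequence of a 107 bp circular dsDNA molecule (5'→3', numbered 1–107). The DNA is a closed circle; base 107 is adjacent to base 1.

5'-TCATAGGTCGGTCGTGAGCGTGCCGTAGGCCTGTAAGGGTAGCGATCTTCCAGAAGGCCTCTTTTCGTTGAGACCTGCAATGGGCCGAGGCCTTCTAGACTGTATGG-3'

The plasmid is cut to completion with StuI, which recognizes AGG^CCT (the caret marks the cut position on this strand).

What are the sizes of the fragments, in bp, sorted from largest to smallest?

46, 33, 28 bp

StuI sites (AGGCCT) start at positions 27, 55, 88.
StuI cuts after base 3 of each site, so after positions 29, 57, 90.
Circular molecule, 3 cuts → 3 fragments:
  30–57 → 28 bp
  58–90 → 33 bp
  91–107 then 1–29 → 17 + 29 = 46 bp
Sorted largest to smallest: 46, 33, 28 bp.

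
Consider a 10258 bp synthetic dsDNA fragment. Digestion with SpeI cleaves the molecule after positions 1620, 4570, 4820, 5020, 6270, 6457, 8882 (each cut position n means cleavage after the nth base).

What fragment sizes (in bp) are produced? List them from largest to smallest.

2950, 2425, 1620, 1376, 1250, 250, 200, 187 bp

Linear molecule, 7 cuts → 8 fragments:
  1620 − 0 = 1620 bp
  4570 − 1620 = 2950 bp
  4820 − 4570 = 250 bp
  5020 − 4820 = 200 bp
  6270 − 5020 = 1250 bp
  6457 − 6270 = 187 bp
  8882 − 6457 = 2425 bp
  10258 − 8882 = 1376 bp
Sorted largest to smallest: 2950, 2425, 1620, 1376, 1250, 250, 200, 187 bp.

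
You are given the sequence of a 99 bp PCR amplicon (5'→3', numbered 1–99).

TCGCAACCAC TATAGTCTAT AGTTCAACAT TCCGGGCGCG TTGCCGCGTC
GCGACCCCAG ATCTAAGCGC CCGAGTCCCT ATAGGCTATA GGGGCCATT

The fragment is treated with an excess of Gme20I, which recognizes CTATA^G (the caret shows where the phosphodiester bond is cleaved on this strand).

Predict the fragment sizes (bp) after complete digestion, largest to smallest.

62, 14, 9, 7, 7 bp

Gme20I sites (CTATAG) start at positions 10, 17, 79, 86.
Gme20I cuts after base 5 of each site (before the last base), so after positions 14, 21, 83, 90.
Linear molecule, 4 cuts → 5 fragments:
  1–14 → 14 bp
  15–21 → 7 bp
  22–83 → 62 bp
  84–90 → 7 bp
  91–99 → 9 bp
Sorted largest to smallest: 62, 14, 9, 7, 7 bp.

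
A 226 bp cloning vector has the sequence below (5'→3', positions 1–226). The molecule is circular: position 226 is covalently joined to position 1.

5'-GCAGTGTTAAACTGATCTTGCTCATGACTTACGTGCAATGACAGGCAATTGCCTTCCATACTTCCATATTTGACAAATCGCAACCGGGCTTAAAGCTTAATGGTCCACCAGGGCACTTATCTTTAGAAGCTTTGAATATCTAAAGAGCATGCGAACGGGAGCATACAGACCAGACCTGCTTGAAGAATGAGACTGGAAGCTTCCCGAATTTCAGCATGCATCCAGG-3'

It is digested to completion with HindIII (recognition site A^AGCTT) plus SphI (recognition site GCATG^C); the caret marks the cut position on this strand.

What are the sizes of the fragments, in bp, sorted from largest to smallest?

HindIII sites (AAGCTT) start at positions 93, 127, 197.
HindIII cuts after the first base of each site, so after positions 93, 127, 197.
SphI sites (GCATGC) start at positions 147, 214.
SphI cuts after base 5 of each site (before the last base), so after positions 151, 218.
Combined cut positions: 93, 127, 151, 197, 218.
Circular molecule, 5 cuts → 5 fragments:
  94–127 → 34 bp
  128–151 → 24 bp
  152–197 → 46 bp
  198–218 → 21 bp
  219–226 then 1–93 → 8 + 93 = 101 bp
Sorted largest to smallest: 101, 46, 34, 24, 21 bp.

101, 46, 34, 24, 21 bp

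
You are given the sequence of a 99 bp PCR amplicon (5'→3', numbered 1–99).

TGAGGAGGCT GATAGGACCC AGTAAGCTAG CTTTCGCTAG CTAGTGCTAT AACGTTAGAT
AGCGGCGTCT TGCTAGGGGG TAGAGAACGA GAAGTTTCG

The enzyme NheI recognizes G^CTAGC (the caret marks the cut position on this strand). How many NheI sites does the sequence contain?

GCTAGC occurs starting at positions 26, 36.
NheI cuts at 2 sites.

2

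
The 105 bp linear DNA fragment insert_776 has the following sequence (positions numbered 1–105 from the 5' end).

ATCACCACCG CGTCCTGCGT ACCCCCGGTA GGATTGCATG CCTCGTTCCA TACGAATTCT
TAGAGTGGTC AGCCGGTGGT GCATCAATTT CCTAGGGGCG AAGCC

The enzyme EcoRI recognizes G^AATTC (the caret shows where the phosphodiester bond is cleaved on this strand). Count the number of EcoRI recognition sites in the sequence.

1

GAATTC occurs starting at position 54.
EcoRI cuts at 1 site.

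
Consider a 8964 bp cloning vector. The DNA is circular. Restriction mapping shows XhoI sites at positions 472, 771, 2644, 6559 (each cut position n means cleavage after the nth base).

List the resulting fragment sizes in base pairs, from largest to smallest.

Circular molecule, 4 cuts → 4 fragments:
  771 − 472 = 299 bp
  2644 − 771 = 1873 bp
  6559 − 2644 = 3915 bp
  wrap: 8964 − 6559 + 472 = 2877 bp
Sorted largest to smallest: 3915, 2877, 1873, 299 bp.

3915, 2877, 1873, 299 bp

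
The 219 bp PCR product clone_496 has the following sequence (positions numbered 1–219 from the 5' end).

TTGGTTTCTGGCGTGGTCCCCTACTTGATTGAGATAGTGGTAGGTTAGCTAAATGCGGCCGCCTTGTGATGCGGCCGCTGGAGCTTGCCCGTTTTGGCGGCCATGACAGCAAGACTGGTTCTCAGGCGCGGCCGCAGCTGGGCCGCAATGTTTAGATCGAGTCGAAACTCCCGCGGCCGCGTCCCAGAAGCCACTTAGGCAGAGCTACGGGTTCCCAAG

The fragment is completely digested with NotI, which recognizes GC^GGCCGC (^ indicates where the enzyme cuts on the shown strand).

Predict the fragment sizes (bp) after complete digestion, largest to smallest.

NotI sites (GCGGCCGC) start at positions 55, 71, 128, 173.
NotI cuts after base 2 of each site, so after positions 56, 72, 129, 174.
Linear molecule, 4 cuts → 5 fragments:
  1–56 → 56 bp
  57–72 → 16 bp
  73–129 → 57 bp
  130–174 → 45 bp
  175–219 → 45 bp
Sorted largest to smallest: 57, 56, 45, 45, 16 bp.

57, 56, 45, 45, 16 bp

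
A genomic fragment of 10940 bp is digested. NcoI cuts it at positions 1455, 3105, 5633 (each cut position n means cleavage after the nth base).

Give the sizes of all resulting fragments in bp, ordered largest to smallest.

Linear molecule, 3 cuts → 4 fragments:
  1455 − 0 = 1455 bp
  3105 − 1455 = 1650 bp
  5633 − 3105 = 2528 bp
  10940 − 5633 = 5307 bp
Sorted largest to smallest: 5307, 2528, 1650, 1455 bp.

5307, 2528, 1650, 1455 bp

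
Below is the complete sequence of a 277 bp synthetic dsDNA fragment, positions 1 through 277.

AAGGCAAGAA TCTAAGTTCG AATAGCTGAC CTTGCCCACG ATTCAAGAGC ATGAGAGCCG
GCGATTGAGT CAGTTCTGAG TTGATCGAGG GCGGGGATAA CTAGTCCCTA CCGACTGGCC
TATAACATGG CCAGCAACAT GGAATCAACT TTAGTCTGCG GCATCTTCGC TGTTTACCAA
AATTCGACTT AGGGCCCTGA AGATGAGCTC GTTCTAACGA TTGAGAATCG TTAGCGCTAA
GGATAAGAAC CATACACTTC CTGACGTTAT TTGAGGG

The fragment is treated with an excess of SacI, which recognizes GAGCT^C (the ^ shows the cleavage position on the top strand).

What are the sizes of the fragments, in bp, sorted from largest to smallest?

209, 68 bp

The SacI site (GAGCTC) starts at position 205.
SacI cuts after base 5 of each site (before the last base), so after position 209.
Linear molecule, 1 cut → 2 fragments:
  1–209 → 209 bp
  210–277 → 68 bp
Sorted largest to smallest: 209, 68 bp.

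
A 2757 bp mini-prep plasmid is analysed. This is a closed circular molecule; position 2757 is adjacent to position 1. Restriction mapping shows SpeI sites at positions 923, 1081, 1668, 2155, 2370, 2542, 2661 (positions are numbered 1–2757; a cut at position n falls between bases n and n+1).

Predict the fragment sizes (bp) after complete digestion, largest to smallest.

Circular molecule, 7 cuts → 7 fragments:
  1081 − 923 = 158 bp
  1668 − 1081 = 587 bp
  2155 − 1668 = 487 bp
  2370 − 2155 = 215 bp
  2542 − 2370 = 172 bp
  2661 − 2542 = 119 bp
  wrap: 2757 − 2661 + 923 = 1019 bp
Sorted largest to smallest: 1019, 587, 487, 215, 172, 158, 119 bp.

1019, 587, 487, 215, 172, 158, 119 bp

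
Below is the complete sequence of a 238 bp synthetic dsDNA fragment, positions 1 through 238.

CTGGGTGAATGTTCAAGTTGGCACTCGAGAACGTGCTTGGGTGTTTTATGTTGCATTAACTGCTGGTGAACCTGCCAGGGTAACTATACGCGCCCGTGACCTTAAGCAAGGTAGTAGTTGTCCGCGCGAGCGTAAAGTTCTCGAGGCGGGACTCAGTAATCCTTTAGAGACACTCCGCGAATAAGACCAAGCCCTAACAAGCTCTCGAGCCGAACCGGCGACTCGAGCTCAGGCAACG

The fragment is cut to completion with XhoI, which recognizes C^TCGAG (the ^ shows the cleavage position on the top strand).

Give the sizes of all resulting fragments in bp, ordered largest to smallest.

XhoI sites (CTCGAG) start at positions 24, 140, 204, 222.
XhoI cuts after the first base of each site, so after positions 24, 140, 204, 222.
Linear molecule, 4 cuts → 5 fragments:
  1–24 → 24 bp
  25–140 → 116 bp
  141–204 → 64 bp
  205–222 → 18 bp
  223–238 → 16 bp
Sorted largest to smallest: 116, 64, 24, 18, 16 bp.

116, 64, 24, 18, 16 bp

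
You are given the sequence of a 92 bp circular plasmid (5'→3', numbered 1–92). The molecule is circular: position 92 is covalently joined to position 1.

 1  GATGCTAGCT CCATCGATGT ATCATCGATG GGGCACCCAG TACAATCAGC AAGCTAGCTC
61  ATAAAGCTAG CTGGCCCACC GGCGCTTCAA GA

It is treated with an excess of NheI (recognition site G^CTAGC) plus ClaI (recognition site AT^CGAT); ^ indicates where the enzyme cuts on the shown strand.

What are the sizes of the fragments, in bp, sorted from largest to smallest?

30, 28, 13, 11, 10 bp

NheI sites (GCTAGC) start at positions 4, 53, 66.
NheI cuts after the first base of each site, so after positions 4, 53, 66.
ClaI sites (ATCGAT) start at positions 13, 24.
ClaI cuts after base 2 of each site, so after positions 14, 25.
Combined cut positions: 4, 14, 25, 53, 66.
Circular molecule, 5 cuts → 5 fragments:
  5–14 → 10 bp
  15–25 → 11 bp
  26–53 → 28 bp
  54–66 → 13 bp
  67–92 then 1–4 → 26 + 4 = 30 bp
Sorted largest to smallest: 30, 28, 13, 11, 10 bp.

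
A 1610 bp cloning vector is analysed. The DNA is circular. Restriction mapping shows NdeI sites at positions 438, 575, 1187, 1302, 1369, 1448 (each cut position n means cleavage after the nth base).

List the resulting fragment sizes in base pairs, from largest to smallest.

612, 600, 137, 115, 79, 67 bp

Circular molecule, 6 cuts → 6 fragments:
  575 − 438 = 137 bp
  1187 − 575 = 612 bp
  1302 − 1187 = 115 bp
  1369 − 1302 = 67 bp
  1448 − 1369 = 79 bp
  wrap: 1610 − 1448 + 438 = 600 bp
Sorted largest to smallest: 612, 600, 137, 115, 79, 67 bp.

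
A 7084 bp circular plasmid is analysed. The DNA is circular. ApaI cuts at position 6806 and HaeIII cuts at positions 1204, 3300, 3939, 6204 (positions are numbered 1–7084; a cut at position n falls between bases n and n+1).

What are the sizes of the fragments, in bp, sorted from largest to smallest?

2265, 2096, 1482, 639, 602 bp

Combined cut positions (sorted): 1204, 3300, 3939, 6204, 6806.
Circular molecule, 5 cuts → 5 fragments:
  3300 − 1204 = 2096 bp
  3939 − 3300 = 639 bp
  6204 − 3939 = 2265 bp
  6806 − 6204 = 602 bp
  wrap: 7084 − 6806 + 1204 = 1482 bp
Sorted largest to smallest: 2265, 2096, 1482, 639, 602 bp.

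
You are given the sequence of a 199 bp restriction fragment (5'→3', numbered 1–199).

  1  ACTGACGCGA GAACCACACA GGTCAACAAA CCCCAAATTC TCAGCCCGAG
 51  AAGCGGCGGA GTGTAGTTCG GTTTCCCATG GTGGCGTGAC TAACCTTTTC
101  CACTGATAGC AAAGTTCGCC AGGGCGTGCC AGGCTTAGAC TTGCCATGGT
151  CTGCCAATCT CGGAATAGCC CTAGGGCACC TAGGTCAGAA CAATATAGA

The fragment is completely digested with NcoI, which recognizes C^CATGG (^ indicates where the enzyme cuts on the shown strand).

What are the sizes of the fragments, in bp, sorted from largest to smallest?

76, 68, 55 bp

NcoI sites (CCATGG) start at positions 76, 144.
NcoI cuts after the first base of each site, so after positions 76, 144.
Linear molecule, 2 cuts → 3 fragments:
  1–76 → 76 bp
  77–144 → 68 bp
  145–199 → 55 bp
Sorted largest to smallest: 76, 68, 55 bp.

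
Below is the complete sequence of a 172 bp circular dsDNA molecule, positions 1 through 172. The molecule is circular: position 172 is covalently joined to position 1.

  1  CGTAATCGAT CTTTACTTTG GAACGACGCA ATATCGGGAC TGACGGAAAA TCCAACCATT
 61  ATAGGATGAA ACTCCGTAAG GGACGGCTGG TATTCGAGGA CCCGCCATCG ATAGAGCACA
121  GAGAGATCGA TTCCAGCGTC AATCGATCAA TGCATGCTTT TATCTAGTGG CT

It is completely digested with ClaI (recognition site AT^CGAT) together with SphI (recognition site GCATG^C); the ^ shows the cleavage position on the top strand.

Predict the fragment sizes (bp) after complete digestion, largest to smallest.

ClaI sites (ATCGAT) start at positions 5, 107, 126, 142.
ClaI cuts after base 2 of each site, so after positions 6, 108, 127, 143.
The SphI site (GCATGC) starts at position 152.
SphI cuts after base 5 of each site (before the last base), so after position 156.
Combined cut positions: 6, 108, 127, 143, 156.
Circular molecule, 5 cuts → 5 fragments:
  7–108 → 102 bp
  109–127 → 19 bp
  128–143 → 16 bp
  144–156 → 13 bp
  157–172 then 1–6 → 16 + 6 = 22 bp
Sorted largest to smallest: 102, 22, 19, 16, 13 bp.

102, 22, 19, 16, 13 bp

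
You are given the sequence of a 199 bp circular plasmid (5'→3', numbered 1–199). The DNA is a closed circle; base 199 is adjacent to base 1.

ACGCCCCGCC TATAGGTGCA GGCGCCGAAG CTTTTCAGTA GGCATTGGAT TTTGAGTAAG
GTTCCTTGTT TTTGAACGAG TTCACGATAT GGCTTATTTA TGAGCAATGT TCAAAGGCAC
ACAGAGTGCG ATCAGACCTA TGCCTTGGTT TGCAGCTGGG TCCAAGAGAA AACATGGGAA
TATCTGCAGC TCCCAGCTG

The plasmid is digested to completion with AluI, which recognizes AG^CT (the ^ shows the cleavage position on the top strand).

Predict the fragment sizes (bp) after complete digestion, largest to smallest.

125, 34, 33, 7 bp

AluI sites (AGCT) start at positions 29, 154, 188, 195.
AluI cuts after base 2 of each site, so after positions 30, 155, 189, 196.
Circular molecule, 4 cuts → 4 fragments:
  31–155 → 125 bp
  156–189 → 34 bp
  190–196 → 7 bp
  197–199 then 1–30 → 3 + 30 = 33 bp
Sorted largest to smallest: 125, 34, 33, 7 bp.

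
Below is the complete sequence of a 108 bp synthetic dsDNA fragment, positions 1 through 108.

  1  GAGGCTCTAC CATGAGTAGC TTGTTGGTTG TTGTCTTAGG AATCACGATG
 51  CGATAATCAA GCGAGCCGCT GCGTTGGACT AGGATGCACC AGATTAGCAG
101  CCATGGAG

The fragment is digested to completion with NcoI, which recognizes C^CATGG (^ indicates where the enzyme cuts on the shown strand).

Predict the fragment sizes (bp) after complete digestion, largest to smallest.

101, 7 bp

The NcoI site (CCATGG) starts at position 101.
NcoI cuts after the first base of each site, so after position 101.
Linear molecule, 1 cut → 2 fragments:
  1–101 → 101 bp
  102–108 → 7 bp
Sorted largest to smallest: 101, 7 bp.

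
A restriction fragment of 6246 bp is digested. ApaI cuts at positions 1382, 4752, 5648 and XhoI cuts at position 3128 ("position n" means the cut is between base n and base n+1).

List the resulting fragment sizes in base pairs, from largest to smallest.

Combined cut positions (sorted): 1382, 3128, 4752, 5648.
Linear molecule, 4 cuts → 5 fragments:
  1382 − 0 = 1382 bp
  3128 − 1382 = 1746 bp
  4752 − 3128 = 1624 bp
  5648 − 4752 = 896 bp
  6246 − 5648 = 598 bp
Sorted largest to smallest: 1746, 1624, 1382, 896, 598 bp.

1746, 1624, 1382, 896, 598 bp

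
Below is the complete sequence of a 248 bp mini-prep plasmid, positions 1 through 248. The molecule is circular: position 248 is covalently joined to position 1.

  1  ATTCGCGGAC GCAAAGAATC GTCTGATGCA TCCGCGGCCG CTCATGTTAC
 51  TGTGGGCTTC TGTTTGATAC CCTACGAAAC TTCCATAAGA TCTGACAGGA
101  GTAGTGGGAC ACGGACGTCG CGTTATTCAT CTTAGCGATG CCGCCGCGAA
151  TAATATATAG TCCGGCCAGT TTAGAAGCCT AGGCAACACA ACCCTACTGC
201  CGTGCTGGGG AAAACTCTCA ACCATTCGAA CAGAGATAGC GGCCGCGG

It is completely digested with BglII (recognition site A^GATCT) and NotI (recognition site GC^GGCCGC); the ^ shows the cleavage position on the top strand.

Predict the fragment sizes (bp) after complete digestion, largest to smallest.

The BglII site (AGATCT) starts at position 88.
BglII cuts after the first base of each site, so after position 88.
NotI sites (GCGGCCGC) start at positions 34, 239.
NotI cuts after base 2 of each site, so after positions 35, 240.
Combined cut positions: 35, 88, 240.
Circular molecule, 3 cuts → 3 fragments:
  36–88 → 53 bp
  89–240 → 152 bp
  241–248 then 1–35 → 8 + 35 = 43 bp
Sorted largest to smallest: 152, 53, 43 bp.

152, 53, 43 bp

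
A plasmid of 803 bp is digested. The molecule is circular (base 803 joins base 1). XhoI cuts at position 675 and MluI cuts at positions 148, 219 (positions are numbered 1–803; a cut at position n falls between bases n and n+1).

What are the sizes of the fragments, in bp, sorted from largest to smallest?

Combined cut positions (sorted): 148, 219, 675.
Circular molecule, 3 cuts → 3 fragments:
  219 − 148 = 71 bp
  675 − 219 = 456 bp
  wrap: 803 − 675 + 148 = 276 bp
Sorted largest to smallest: 456, 276, 71 bp.

456, 276, 71 bp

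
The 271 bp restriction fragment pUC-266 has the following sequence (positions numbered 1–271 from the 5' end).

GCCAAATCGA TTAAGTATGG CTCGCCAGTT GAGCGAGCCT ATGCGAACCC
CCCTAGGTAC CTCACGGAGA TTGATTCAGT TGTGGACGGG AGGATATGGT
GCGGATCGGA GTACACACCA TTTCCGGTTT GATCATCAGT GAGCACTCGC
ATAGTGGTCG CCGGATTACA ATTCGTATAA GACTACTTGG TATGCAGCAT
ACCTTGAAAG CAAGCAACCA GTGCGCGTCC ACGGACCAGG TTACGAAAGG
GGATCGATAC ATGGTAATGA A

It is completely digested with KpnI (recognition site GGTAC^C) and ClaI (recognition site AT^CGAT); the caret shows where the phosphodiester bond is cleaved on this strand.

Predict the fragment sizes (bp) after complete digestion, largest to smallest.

The KpnI site (GGTACC) starts at position 56.
KpnI cuts after base 5 of each site (before the last base), so after position 60.
ClaI sites (ATCGAT) start at positions 6, 253.
ClaI cuts after base 2 of each site, so after positions 7, 254.
Combined cut positions: 7, 60, 254.
Linear molecule, 3 cuts → 4 fragments:
  1–7 → 7 bp
  8–60 → 53 bp
  61–254 → 194 bp
  255–271 → 17 bp
Sorted largest to smallest: 194, 53, 17, 7 bp.

194, 53, 17, 7 bp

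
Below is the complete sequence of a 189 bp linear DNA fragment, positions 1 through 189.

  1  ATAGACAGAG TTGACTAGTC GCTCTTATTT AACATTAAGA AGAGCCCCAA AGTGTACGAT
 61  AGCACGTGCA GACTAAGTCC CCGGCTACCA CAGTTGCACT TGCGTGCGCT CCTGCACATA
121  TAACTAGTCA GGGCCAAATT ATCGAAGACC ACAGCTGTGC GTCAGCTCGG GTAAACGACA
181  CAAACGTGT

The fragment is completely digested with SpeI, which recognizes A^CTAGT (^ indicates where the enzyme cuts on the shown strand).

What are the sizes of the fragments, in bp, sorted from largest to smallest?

SpeI sites (ACTAGT) start at positions 14, 123.
SpeI cuts after the first base of each site, so after positions 14, 123.
Linear molecule, 2 cuts → 3 fragments:
  1–14 → 14 bp
  15–123 → 109 bp
  124–189 → 66 bp
Sorted largest to smallest: 109, 66, 14 bp.

109, 66, 14 bp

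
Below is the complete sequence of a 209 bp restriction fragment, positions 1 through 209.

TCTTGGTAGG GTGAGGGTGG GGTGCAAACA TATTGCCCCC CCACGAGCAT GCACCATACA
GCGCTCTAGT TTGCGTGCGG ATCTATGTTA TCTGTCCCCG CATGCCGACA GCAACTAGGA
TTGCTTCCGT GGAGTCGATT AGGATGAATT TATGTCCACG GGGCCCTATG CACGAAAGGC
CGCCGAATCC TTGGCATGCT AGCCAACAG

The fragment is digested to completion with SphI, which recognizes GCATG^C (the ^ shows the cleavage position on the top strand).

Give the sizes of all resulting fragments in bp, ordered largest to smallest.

94, 53, 51, 11 bp

SphI sites (GCATGC) start at positions 47, 100, 194.
SphI cuts after base 5 of each site (before the last base), so after positions 51, 104, 198.
Linear molecule, 3 cuts → 4 fragments:
  1–51 → 51 bp
  52–104 → 53 bp
  105–198 → 94 bp
  199–209 → 11 bp
Sorted largest to smallest: 94, 53, 51, 11 bp.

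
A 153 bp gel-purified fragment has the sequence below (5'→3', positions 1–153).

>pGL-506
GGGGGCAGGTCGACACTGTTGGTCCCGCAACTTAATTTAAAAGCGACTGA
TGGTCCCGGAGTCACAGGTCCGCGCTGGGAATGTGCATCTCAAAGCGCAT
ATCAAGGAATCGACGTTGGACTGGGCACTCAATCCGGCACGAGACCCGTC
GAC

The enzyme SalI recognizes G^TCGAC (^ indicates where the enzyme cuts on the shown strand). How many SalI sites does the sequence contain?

2

GTCGAC occurs starting at positions 9, 148.
SalI cuts at 2 sites.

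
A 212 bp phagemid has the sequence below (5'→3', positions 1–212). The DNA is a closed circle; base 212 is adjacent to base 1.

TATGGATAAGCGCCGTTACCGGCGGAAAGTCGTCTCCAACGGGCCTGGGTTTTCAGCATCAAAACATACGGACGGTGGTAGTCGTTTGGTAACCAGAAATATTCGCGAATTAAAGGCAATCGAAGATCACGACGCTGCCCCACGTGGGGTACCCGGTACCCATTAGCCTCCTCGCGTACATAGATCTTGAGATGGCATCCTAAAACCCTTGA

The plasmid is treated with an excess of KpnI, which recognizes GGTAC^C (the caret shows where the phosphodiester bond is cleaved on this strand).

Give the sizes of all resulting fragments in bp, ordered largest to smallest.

205, 7 bp

KpnI sites (GGTACC) start at positions 148, 155.
KpnI cuts after base 5 of each site (before the last base), so after positions 152, 159.
Circular molecule, 2 cuts → 2 fragments:
  153–159 → 7 bp
  160–212 then 1–152 → 53 + 152 = 205 bp
Sorted largest to smallest: 205, 7 bp.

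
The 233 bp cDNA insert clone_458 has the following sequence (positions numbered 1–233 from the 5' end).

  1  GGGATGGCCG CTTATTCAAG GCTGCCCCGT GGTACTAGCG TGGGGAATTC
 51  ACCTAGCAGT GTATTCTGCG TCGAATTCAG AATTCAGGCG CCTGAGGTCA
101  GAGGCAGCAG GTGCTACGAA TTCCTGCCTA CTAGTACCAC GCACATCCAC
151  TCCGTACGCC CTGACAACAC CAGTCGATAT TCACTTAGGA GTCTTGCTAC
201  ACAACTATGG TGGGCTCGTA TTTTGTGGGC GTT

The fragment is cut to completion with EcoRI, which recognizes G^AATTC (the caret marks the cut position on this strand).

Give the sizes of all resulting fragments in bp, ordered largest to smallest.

115, 45, 38, 28, 7 bp

EcoRI sites (GAATTC) start at positions 45, 73, 80, 118.
EcoRI cuts after the first base of each site, so after positions 45, 73, 80, 118.
Linear molecule, 4 cuts → 5 fragments:
  1–45 → 45 bp
  46–73 → 28 bp
  74–80 → 7 bp
  81–118 → 38 bp
  119–233 → 115 bp
Sorted largest to smallest: 115, 45, 38, 28, 7 bp.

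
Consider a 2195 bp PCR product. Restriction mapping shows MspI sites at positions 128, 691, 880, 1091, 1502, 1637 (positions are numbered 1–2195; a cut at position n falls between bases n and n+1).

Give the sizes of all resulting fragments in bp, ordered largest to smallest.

563, 558, 411, 211, 189, 135, 128 bp

Linear molecule, 6 cuts → 7 fragments:
  128 − 0 = 128 bp
  691 − 128 = 563 bp
  880 − 691 = 189 bp
  1091 − 880 = 211 bp
  1502 − 1091 = 411 bp
  1637 − 1502 = 135 bp
  2195 − 1637 = 558 bp
Sorted largest to smallest: 563, 558, 411, 211, 189, 135, 128 bp.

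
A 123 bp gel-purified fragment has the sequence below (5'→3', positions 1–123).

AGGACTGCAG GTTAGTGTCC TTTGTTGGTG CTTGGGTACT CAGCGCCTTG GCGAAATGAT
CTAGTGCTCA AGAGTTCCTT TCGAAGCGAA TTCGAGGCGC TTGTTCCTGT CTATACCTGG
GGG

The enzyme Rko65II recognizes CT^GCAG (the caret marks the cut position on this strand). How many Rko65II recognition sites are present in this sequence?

CTGCAG occurs starting at position 5.
Rko65II cuts at 1 site.

1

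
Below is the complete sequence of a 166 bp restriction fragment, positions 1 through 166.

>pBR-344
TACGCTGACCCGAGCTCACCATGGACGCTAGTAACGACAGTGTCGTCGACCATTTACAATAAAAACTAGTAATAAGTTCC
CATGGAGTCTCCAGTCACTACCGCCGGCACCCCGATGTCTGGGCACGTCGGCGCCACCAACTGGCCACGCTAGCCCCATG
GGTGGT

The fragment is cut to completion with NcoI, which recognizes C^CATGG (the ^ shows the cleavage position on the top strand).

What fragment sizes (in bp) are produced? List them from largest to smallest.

NcoI sites (CCATGG) start at positions 19, 80, 156.
NcoI cuts after the first base of each site, so after positions 19, 80, 156.
Linear molecule, 3 cuts → 4 fragments:
  1–19 → 19 bp
  20–80 → 61 bp
  81–156 → 76 bp
  157–166 → 10 bp
Sorted largest to smallest: 76, 61, 19, 10 bp.

76, 61, 19, 10 bp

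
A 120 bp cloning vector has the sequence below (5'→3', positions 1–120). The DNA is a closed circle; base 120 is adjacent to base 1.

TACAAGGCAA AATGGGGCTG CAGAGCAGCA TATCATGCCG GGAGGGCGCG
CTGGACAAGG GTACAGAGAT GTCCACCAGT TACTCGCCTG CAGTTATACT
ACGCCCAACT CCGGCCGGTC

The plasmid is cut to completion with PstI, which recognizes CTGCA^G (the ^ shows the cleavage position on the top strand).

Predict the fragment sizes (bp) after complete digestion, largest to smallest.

70, 50 bp

PstI sites (CTGCAG) start at positions 18, 88.
PstI cuts after base 5 of each site (before the last base), so after positions 22, 92.
Circular molecule, 2 cuts → 2 fragments:
  23–92 → 70 bp
  93–120 then 1–22 → 28 + 22 = 50 bp
Sorted largest to smallest: 70, 50 bp.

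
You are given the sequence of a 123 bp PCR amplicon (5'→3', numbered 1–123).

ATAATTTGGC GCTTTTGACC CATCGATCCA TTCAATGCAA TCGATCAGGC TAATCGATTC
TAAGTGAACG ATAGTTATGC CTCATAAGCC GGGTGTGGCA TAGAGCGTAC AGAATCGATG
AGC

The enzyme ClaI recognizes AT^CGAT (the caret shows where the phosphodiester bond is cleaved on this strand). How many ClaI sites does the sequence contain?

ATCGAT occurs starting at positions 22, 40, 53, 114.
ClaI cuts at 4 sites.

4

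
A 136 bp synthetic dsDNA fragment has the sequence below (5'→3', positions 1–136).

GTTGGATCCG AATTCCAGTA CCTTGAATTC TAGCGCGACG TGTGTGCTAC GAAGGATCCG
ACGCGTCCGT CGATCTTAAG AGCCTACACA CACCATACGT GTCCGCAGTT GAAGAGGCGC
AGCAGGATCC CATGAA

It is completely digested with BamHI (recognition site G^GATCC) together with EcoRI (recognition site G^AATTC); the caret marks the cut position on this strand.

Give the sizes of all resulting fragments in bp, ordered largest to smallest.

71, 29, 15, 11, 6, 4 bp

BamHI sites (GGATCC) start at positions 4, 54, 125.
BamHI cuts after the first base of each site, so after positions 4, 54, 125.
EcoRI sites (GAATTC) start at positions 10, 25.
EcoRI cuts after the first base of each site, so after positions 10, 25.
Combined cut positions: 4, 10, 25, 54, 125.
Linear molecule, 5 cuts → 6 fragments:
  1–4 → 4 bp
  5–10 → 6 bp
  11–25 → 15 bp
  26–54 → 29 bp
  55–125 → 71 bp
  126–136 → 11 bp
Sorted largest to smallest: 71, 29, 15, 11, 6, 4 bp.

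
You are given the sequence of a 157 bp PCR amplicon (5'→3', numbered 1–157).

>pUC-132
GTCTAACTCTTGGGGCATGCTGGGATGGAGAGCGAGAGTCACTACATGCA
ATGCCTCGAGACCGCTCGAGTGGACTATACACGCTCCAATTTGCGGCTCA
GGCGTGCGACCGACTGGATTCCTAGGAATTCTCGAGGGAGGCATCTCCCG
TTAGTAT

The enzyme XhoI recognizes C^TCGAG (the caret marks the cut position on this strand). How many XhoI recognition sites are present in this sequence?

CTCGAG occurs starting at positions 55, 65, 131.
XhoI cuts at 3 sites.

3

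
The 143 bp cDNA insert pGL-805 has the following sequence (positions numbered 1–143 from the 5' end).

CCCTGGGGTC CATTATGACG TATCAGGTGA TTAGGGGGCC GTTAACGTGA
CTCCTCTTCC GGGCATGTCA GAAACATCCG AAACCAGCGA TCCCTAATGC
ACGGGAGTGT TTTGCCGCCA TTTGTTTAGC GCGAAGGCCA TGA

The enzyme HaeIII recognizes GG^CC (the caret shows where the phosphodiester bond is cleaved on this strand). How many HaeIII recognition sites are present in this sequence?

GGCC occurs starting at positions 37, 136.
HaeIII cuts at 2 sites.

2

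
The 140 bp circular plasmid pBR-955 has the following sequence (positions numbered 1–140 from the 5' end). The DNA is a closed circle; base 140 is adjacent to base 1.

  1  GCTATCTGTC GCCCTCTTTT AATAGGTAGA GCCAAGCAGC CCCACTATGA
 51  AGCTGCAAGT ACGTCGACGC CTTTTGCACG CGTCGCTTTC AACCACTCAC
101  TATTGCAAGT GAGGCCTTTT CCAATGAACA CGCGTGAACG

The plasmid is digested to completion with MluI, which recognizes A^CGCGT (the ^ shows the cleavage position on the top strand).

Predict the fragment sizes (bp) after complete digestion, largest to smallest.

88, 52 bp

MluI sites (ACGCGT) start at positions 78, 130.
MluI cuts after the first base of each site, so after positions 78, 130.
Circular molecule, 2 cuts → 2 fragments:
  79–130 → 52 bp
  131–140 then 1–78 → 10 + 78 = 88 bp
Sorted largest to smallest: 88, 52 bp.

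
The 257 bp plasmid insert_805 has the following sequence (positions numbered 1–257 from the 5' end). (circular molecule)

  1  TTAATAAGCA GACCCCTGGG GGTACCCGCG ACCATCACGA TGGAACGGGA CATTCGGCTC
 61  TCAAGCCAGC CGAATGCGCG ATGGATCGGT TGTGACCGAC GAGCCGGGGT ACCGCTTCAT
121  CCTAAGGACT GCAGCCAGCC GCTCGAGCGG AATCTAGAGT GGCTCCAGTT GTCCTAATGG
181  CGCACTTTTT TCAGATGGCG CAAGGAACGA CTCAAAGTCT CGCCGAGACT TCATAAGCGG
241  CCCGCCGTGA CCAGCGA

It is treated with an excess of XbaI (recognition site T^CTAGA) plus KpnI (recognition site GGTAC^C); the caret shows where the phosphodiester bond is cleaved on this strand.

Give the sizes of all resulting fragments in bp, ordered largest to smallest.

129, 87, 41 bp

The XbaI site (TCTAGA) starts at position 153.
XbaI cuts after the first base of each site, so after position 153.
KpnI sites (GGTACC) start at positions 21, 108.
KpnI cuts after base 5 of each site (before the last base), so after positions 25, 112.
Combined cut positions: 25, 112, 153.
Circular molecule, 3 cuts → 3 fragments:
  26–112 → 87 bp
  113–153 → 41 bp
  154–257 then 1–25 → 104 + 25 = 129 bp
Sorted largest to smallest: 129, 87, 41 bp.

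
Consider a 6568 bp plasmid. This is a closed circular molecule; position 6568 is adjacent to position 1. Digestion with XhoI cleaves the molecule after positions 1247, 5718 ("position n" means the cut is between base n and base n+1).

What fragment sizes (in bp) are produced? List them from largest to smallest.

4471, 2097 bp

Circular molecule, 2 cuts → 2 fragments:
  5718 − 1247 = 4471 bp
  wrap: 6568 − 5718 + 1247 = 2097 bp
Sorted largest to smallest: 4471, 2097 bp.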